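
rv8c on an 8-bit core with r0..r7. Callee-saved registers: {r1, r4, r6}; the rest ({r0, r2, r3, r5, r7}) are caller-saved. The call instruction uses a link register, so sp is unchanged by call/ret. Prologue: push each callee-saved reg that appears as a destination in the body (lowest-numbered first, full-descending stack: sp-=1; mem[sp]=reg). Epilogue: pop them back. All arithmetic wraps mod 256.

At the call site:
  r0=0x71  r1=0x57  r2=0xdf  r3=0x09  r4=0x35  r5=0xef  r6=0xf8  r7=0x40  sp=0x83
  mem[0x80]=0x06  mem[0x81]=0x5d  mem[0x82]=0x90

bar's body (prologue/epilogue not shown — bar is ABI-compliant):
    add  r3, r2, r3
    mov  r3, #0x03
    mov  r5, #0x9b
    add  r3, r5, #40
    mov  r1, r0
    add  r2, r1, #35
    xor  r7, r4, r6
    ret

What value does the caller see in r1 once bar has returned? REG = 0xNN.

REG = 0x57

prologue: push r1 -> mem[0x82]=0x57, sp=0x82
body[0] add  r3, r2, r3 -> r3=0xe8
body[1] mov  r3, #0x03 -> r3=0x03
body[2] mov  r5, #0x9b -> r5=0x9b
body[3] add  r3, r5, #40 -> r3=0xc3
body[4] mov  r1, r0 -> r1=0x71
body[5] add  r2, r1, #35 -> r2=0x94
body[6] xor  r7, r4, r6 -> r7=0xcd
epilogue: pop r1=0x57, sp=0x83
r1 is callee-saved -> restored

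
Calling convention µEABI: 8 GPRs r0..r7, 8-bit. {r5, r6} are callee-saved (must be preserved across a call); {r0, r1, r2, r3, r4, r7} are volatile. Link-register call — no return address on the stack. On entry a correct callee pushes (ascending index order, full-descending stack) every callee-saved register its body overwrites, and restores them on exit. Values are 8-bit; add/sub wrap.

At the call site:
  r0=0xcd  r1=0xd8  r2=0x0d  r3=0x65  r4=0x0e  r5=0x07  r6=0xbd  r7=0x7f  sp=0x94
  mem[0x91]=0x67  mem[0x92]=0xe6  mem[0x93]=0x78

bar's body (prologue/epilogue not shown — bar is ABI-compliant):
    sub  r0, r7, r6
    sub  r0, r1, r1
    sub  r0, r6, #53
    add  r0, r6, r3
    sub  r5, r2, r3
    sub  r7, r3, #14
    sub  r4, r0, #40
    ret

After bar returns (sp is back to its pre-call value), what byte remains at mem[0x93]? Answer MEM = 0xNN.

prologue: push r5 → mem[0x93]=0x07, sp=0x93
body[0] sub  r0, r7, r6 → r0=0xc2
body[1] sub  r0, r1, r1 → r0=0x00
body[2] sub  r0, r6, #53 → r0=0x88
body[3] add  r0, r6, r3 → r0=0x22
body[4] sub  r5, r2, r3 → r5=0xa8
body[5] sub  r7, r3, #14 → r7=0x57
body[6] sub  r4, r0, #40 → r4=0xfa
epilogue: pop r5=0x07, sp=0x94
prologue pushed ['r5'] at ['0x93']

MEM = 0x07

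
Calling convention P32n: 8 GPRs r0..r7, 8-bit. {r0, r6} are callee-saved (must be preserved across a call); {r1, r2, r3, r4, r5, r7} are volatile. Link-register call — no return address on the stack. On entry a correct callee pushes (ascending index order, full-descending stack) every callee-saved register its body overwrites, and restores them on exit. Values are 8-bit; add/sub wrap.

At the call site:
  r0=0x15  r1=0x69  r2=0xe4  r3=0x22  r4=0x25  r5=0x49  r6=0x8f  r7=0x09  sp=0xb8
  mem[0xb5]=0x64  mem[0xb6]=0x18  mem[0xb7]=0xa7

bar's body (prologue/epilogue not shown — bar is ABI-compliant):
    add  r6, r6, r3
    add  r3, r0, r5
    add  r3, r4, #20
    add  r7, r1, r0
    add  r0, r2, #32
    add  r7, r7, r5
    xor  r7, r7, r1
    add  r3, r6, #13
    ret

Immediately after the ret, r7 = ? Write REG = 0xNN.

prologue: push r0 -> mem[0xb7]=0x15, sp=0xb7
prologue: push r6 -> mem[0xb6]=0x8f, sp=0xb6
body[0] add  r6, r6, r3 -> r6=0xb1
body[1] add  r3, r0, r5 -> r3=0x5e
body[2] add  r3, r4, #20 -> r3=0x39
body[3] add  r7, r1, r0 -> r7=0x7e
body[4] add  r0, r2, #32 -> r0=0x04
body[5] add  r7, r7, r5 -> r7=0xc7
body[6] xor  r7, r7, r1 -> r7=0xae
body[7] add  r3, r6, #13 -> r3=0xbe
epilogue: pop r6=0x8f, sp=0xb7
epilogue: pop r0=0x15, sp=0xb8
r7 is caller-saved -> body value

REG = 0xae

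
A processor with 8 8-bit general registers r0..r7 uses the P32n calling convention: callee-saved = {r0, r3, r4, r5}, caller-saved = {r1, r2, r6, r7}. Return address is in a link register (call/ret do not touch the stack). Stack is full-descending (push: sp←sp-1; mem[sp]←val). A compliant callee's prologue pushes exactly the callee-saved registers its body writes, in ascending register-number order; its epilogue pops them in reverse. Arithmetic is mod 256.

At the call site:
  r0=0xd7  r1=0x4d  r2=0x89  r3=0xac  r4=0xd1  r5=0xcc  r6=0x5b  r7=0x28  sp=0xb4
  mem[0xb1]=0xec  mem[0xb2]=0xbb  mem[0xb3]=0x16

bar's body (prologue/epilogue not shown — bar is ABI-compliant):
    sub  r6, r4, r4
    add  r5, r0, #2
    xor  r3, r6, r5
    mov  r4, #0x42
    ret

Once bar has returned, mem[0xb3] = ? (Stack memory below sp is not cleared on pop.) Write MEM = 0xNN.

prologue: push r3 -> mem[0xb3]=0xac, sp=0xb3
prologue: push r4 -> mem[0xb2]=0xd1, sp=0xb2
prologue: push r5 -> mem[0xb1]=0xcc, sp=0xb1
body[0] sub  r6, r4, r4 -> r6=0x00
body[1] add  r5, r0, #2 -> r5=0xd9
body[2] xor  r3, r6, r5 -> r3=0xd9
body[3] mov  r4, #0x42 -> r4=0x42
epilogue: pop r5=0xcc, sp=0xb2
epilogue: pop r4=0xd1, sp=0xb3
epilogue: pop r3=0xac, sp=0xb4
prologue pushed ['r3', 'r4', 'r5'] at ['0xb3', '0xb2', '0xb1']

MEM = 0xac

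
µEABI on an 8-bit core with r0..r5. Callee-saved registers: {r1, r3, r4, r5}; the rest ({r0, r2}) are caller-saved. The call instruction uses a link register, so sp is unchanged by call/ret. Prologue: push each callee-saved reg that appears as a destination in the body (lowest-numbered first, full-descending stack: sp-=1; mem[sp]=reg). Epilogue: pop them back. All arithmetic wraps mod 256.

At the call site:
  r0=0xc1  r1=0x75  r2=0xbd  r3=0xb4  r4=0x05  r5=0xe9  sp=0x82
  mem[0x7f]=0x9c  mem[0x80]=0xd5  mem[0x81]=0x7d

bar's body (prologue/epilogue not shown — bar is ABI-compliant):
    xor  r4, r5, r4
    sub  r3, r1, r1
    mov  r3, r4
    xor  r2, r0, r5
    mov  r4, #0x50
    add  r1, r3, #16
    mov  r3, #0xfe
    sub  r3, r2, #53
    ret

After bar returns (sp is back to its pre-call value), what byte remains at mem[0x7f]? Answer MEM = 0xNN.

MEM = 0x05

prologue: push r1 -> mem[0x81]=0x75, sp=0x81
prologue: push r3 -> mem[0x80]=0xb4, sp=0x80
prologue: push r4 -> mem[0x7f]=0x05, sp=0x7f
body[0] xor  r4, r5, r4 -> r4=0xec
body[1] sub  r3, r1, r1 -> r3=0x00
body[2] mov  r3, r4 -> r3=0xec
body[3] xor  r2, r0, r5 -> r2=0x28
body[4] mov  r4, #0x50 -> r4=0x50
body[5] add  r1, r3, #16 -> r1=0xfc
body[6] mov  r3, #0xfe -> r3=0xfe
body[7] sub  r3, r2, #53 -> r3=0xf3
epilogue: pop r4=0x05, sp=0x80
epilogue: pop r3=0xb4, sp=0x81
epilogue: pop r1=0x75, sp=0x82
prologue pushed ['r1', 'r3', 'r4'] at ['0x81', '0x80', '0x7f']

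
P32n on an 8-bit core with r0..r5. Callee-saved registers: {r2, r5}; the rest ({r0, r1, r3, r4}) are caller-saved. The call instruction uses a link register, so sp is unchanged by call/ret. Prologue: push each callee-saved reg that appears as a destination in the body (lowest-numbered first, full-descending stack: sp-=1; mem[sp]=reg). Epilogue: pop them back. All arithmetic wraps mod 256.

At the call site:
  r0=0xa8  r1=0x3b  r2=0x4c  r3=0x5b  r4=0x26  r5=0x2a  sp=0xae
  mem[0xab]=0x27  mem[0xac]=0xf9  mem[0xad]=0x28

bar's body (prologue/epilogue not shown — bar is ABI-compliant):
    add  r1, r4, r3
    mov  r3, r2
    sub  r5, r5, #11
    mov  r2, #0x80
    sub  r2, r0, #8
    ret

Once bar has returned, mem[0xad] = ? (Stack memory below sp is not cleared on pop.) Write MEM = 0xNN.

prologue: push r2 -> mem[0xad]=0x4c, sp=0xad
prologue: push r5 -> mem[0xac]=0x2a, sp=0xac
body[0] add  r1, r4, r3 -> r1=0x81
body[1] mov  r3, r2 -> r3=0x4c
body[2] sub  r5, r5, #11 -> r5=0x1f
body[3] mov  r2, #0x80 -> r2=0x80
body[4] sub  r2, r0, #8 -> r2=0xa0
epilogue: pop r5=0x2a, sp=0xad
epilogue: pop r2=0x4c, sp=0xae
prologue pushed ['r2', 'r5'] at ['0xad', '0xac']

MEM = 0x4c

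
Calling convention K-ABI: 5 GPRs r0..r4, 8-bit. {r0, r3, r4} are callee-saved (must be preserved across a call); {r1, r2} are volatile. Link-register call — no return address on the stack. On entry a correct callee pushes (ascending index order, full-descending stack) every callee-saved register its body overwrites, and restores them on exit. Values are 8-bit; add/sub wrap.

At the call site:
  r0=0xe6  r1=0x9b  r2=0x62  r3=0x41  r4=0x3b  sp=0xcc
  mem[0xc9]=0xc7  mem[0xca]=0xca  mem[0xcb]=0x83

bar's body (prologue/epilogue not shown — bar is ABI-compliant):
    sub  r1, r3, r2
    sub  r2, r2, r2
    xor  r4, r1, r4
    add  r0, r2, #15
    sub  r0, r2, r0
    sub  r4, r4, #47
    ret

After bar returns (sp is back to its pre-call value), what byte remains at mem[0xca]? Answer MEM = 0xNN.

MEM = 0x3b

prologue: push r0 -> mem[0xcb]=0xe6, sp=0xcb
prologue: push r4 -> mem[0xca]=0x3b, sp=0xca
body[0] sub  r1, r3, r2 -> r1=0xdf
body[1] sub  r2, r2, r2 -> r2=0x00
body[2] xor  r4, r1, r4 -> r4=0xe4
body[3] add  r0, r2, #15 -> r0=0x0f
body[4] sub  r0, r2, r0 -> r0=0xf1
body[5] sub  r4, r4, #47 -> r4=0xb5
epilogue: pop r4=0x3b, sp=0xcb
epilogue: pop r0=0xe6, sp=0xcc
prologue pushed ['r0', 'r4'] at ['0xcb', '0xca']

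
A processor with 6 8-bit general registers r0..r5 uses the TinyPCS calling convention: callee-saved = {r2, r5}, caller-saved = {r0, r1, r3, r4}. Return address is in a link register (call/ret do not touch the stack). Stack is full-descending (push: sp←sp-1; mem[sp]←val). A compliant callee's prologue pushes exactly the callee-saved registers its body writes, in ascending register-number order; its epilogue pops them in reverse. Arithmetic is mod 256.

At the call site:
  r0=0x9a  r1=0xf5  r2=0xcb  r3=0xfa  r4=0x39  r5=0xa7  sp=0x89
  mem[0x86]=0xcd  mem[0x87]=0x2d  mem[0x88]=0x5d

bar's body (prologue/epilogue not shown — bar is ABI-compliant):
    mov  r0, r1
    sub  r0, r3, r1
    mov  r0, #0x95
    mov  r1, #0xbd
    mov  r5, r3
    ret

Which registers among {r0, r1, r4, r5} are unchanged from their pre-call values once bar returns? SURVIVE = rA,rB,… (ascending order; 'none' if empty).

SURVIVE = r4,r5

prologue: push r5 → mem[0x88]=0xa7, sp=0x88
body[0] mov  r0, r1 → r0=0xf5
body[1] sub  r0, r3, r1 → r0=0x05
body[2] mov  r0, #0x95 → r0=0x95
body[3] mov  r1, #0xbd → r1=0xbd
body[4] mov  r5, r3 → r5=0xfa
epilogue: pop r5=0xa7, sp=0x89
r0: caller-saved, written=True
r1: caller-saved, written=True
r4: caller-saved, written=False
r5: callee-saved, written=True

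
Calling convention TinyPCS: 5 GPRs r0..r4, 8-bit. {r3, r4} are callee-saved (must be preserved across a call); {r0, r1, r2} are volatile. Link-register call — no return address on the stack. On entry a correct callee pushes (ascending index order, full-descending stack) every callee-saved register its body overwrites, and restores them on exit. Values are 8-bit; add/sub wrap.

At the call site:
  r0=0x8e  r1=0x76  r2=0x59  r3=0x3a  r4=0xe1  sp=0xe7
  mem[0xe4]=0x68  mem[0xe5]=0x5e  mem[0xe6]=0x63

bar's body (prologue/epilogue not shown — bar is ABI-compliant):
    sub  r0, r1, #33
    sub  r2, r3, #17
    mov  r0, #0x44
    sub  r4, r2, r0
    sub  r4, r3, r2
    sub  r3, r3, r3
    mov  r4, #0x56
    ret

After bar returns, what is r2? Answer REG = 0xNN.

prologue: push r3 → mem[0xe6]=0x3a, sp=0xe6
prologue: push r4 → mem[0xe5]=0xe1, sp=0xe5
body[0] sub  r0, r1, #33 → r0=0x55
body[1] sub  r2, r3, #17 → r2=0x29
body[2] mov  r0, #0x44 → r0=0x44
body[3] sub  r4, r2, r0 → r4=0xe5
body[4] sub  r4, r3, r2 → r4=0x11
body[5] sub  r3, r3, r3 → r3=0x00
body[6] mov  r4, #0x56 → r4=0x56
epilogue: pop r4=0xe1, sp=0xe6
epilogue: pop r3=0x3a, sp=0xe7
r2 is caller-saved → body value

REG = 0x29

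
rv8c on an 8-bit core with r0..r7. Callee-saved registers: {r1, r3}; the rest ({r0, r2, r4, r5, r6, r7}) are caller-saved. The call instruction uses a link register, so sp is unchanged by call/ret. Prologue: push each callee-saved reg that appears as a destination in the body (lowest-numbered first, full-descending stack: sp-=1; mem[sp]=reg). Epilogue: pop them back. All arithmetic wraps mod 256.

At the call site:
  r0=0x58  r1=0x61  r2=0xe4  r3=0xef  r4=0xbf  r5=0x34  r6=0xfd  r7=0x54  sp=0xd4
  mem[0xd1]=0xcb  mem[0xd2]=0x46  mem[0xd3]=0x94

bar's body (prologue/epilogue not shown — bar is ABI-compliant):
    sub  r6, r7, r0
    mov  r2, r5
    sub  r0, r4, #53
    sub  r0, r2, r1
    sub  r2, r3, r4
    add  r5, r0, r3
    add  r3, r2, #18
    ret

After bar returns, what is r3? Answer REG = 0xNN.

REG = 0xef

prologue: push r3 → mem[0xd3]=0xef, sp=0xd3
body[0] sub  r6, r7, r0 → r6=0xfc
body[1] mov  r2, r5 → r2=0x34
body[2] sub  r0, r4, #53 → r0=0x8a
body[3] sub  r0, r2, r1 → r0=0xd3
body[4] sub  r2, r3, r4 → r2=0x30
body[5] add  r5, r0, r3 → r5=0xc2
body[6] add  r3, r2, #18 → r3=0x42
epilogue: pop r3=0xef, sp=0xd4
r3 is callee-saved → restored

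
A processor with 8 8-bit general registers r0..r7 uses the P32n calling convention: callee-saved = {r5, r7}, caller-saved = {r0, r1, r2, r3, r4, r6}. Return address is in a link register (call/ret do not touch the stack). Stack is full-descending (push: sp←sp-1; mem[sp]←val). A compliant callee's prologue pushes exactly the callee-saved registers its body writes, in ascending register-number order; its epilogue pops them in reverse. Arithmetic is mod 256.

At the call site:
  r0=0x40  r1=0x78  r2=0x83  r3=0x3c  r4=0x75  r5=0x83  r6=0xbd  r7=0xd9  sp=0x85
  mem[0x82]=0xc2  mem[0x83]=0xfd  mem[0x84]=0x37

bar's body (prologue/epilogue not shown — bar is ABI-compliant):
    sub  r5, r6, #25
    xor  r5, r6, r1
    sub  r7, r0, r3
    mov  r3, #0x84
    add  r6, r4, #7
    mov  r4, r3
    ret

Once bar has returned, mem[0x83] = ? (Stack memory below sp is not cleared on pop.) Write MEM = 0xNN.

MEM = 0xd9

prologue: push r5 → mem[0x84]=0x83, sp=0x84
prologue: push r7 → mem[0x83]=0xd9, sp=0x83
body[0] sub  r5, r6, #25 → r5=0xa4
body[1] xor  r5, r6, r1 → r5=0xc5
body[2] sub  r7, r0, r3 → r7=0x04
body[3] mov  r3, #0x84 → r3=0x84
body[4] add  r6, r4, #7 → r6=0x7c
body[5] mov  r4, r3 → r4=0x84
epilogue: pop r7=0xd9, sp=0x84
epilogue: pop r5=0x83, sp=0x85
prologue pushed ['r5', 'r7'] at ['0x84', '0x83']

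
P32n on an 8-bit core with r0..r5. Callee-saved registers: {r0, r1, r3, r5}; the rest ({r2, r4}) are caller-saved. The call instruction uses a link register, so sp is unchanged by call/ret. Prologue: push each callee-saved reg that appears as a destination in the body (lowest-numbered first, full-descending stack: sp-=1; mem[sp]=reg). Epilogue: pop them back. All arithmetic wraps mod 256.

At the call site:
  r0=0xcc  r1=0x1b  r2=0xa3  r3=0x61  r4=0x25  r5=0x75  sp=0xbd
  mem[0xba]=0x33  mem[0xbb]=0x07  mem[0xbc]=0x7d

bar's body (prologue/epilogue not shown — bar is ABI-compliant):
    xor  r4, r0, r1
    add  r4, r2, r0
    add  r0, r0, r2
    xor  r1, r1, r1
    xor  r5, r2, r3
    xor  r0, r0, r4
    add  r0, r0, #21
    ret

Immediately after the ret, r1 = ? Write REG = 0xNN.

REG = 0x1b

prologue: push r0 → mem[0xbc]=0xcc, sp=0xbc
prologue: push r1 → mem[0xbb]=0x1b, sp=0xbb
prologue: push r5 → mem[0xba]=0x75, sp=0xba
body[0] xor  r4, r0, r1 → r4=0xd7
body[1] add  r4, r2, r0 → r4=0x6f
body[2] add  r0, r0, r2 → r0=0x6f
body[3] xor  r1, r1, r1 → r1=0x00
body[4] xor  r5, r2, r3 → r5=0xc2
body[5] xor  r0, r0, r4 → r0=0x00
body[6] add  r0, r0, #21 → r0=0x15
epilogue: pop r5=0x75, sp=0xbb
epilogue: pop r1=0x1b, sp=0xbc
epilogue: pop r0=0xcc, sp=0xbd
r1 is callee-saved → restored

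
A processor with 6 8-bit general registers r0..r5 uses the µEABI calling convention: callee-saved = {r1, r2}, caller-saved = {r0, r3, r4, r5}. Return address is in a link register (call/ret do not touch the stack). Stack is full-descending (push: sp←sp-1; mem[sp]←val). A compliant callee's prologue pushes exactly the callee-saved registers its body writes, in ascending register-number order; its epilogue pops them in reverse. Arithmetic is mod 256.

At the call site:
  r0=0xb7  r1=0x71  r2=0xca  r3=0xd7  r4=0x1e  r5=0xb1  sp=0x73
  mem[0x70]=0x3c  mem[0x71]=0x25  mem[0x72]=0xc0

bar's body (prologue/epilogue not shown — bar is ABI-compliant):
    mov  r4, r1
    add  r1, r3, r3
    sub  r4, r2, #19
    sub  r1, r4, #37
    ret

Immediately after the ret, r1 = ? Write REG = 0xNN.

REG = 0x71

prologue: push r1 -> mem[0x72]=0x71, sp=0x72
body[0] mov  r4, r1 -> r4=0x71
body[1] add  r1, r3, r3 -> r1=0xae
body[2] sub  r4, r2, #19 -> r4=0xb7
body[3] sub  r1, r4, #37 -> r1=0x92
epilogue: pop r1=0x71, sp=0x73
r1 is callee-saved -> restored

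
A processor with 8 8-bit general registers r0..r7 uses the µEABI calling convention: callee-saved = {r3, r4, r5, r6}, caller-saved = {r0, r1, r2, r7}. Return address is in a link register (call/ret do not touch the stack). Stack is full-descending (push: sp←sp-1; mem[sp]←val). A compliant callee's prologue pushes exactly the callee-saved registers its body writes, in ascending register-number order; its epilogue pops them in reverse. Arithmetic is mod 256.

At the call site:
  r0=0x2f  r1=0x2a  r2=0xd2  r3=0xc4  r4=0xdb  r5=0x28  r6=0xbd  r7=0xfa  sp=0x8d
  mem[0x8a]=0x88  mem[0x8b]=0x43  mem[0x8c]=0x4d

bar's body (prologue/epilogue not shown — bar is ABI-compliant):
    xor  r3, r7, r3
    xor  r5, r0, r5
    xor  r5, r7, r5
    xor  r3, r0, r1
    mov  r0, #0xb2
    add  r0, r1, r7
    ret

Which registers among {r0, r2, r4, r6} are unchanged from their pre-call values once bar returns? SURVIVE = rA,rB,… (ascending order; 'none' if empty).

SURVIVE = r2,r4,r6

prologue: push r3 → mem[0x8c]=0xc4, sp=0x8c
prologue: push r5 → mem[0x8b]=0x28, sp=0x8b
body[0] xor  r3, r7, r3 → r3=0x3e
body[1] xor  r5, r0, r5 → r5=0x07
body[2] xor  r5, r7, r5 → r5=0xfd
body[3] xor  r3, r0, r1 → r3=0x05
body[4] mov  r0, #0xb2 → r0=0xb2
body[5] add  r0, r1, r7 → r0=0x24
epilogue: pop r5=0x28, sp=0x8c
epilogue: pop r3=0xc4, sp=0x8d
r0: caller-saved, written=True
r2: caller-saved, written=False
r4: callee-saved, written=False
r6: callee-saved, written=False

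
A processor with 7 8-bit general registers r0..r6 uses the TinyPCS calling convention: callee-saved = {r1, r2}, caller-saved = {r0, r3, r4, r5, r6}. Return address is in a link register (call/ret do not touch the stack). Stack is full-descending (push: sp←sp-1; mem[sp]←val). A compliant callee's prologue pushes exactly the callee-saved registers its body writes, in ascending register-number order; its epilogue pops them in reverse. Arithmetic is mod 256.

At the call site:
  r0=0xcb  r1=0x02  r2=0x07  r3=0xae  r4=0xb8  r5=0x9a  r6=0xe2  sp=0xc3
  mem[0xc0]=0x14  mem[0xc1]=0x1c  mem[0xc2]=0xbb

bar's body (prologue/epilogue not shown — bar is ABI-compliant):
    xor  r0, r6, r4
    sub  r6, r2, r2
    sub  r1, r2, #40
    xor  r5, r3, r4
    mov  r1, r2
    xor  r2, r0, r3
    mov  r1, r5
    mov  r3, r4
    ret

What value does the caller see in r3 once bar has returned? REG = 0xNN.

REG = 0xb8

prologue: push r1 → mem[0xc2]=0x02, sp=0xc2
prologue: push r2 → mem[0xc1]=0x07, sp=0xc1
body[0] xor  r0, r6, r4 → r0=0x5a
body[1] sub  r6, r2, r2 → r6=0x00
body[2] sub  r1, r2, #40 → r1=0xdf
body[3] xor  r5, r3, r4 → r5=0x16
body[4] mov  r1, r2 → r1=0x07
body[5] xor  r2, r0, r3 → r2=0xf4
body[6] mov  r1, r5 → r1=0x16
body[7] mov  r3, r4 → r3=0xb8
epilogue: pop r2=0x07, sp=0xc2
epilogue: pop r1=0x02, sp=0xc3
r3 is caller-saved → body value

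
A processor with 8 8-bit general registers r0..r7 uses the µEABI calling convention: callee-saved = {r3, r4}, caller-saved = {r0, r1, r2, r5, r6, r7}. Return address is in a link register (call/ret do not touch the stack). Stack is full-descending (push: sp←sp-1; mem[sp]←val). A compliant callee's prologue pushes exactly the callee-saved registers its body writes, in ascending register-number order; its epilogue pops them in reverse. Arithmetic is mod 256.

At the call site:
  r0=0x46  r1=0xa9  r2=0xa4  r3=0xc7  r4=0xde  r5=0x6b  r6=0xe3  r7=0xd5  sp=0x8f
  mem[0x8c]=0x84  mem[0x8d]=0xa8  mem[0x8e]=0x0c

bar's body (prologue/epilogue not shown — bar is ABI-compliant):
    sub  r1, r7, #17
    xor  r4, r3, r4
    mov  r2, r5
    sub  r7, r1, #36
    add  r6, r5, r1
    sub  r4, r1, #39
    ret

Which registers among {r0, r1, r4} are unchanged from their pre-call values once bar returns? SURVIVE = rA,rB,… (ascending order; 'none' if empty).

SURVIVE = r0,r4

prologue: push r4 -> mem[0x8e]=0xde, sp=0x8e
body[0] sub  r1, r7, #17 -> r1=0xc4
body[1] xor  r4, r3, r4 -> r4=0x19
body[2] mov  r2, r5 -> r2=0x6b
body[3] sub  r7, r1, #36 -> r7=0xa0
body[4] add  r6, r5, r1 -> r6=0x2f
body[5] sub  r4, r1, #39 -> r4=0x9d
epilogue: pop r4=0xde, sp=0x8f
r0: caller-saved, written=False
r1: caller-saved, written=True
r4: callee-saved, written=True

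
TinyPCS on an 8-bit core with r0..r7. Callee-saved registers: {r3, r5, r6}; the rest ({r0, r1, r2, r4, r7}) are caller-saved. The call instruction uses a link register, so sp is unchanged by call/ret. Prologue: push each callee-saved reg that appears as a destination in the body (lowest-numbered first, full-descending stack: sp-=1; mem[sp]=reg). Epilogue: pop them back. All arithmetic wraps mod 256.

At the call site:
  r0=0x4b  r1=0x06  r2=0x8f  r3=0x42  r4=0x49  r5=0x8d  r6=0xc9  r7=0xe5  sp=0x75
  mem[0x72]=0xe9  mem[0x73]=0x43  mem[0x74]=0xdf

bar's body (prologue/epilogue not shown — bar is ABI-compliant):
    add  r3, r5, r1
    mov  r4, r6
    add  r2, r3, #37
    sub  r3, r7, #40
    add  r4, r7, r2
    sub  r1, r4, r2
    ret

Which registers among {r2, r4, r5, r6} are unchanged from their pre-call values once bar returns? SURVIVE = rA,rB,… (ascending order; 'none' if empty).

SURVIVE = r5,r6

prologue: push r3 -> mem[0x74]=0x42, sp=0x74
body[0] add  r3, r5, r1 -> r3=0x93
body[1] mov  r4, r6 -> r4=0xc9
body[2] add  r2, r3, #37 -> r2=0xb8
body[3] sub  r3, r7, #40 -> r3=0xbd
body[4] add  r4, r7, r2 -> r4=0x9d
body[5] sub  r1, r4, r2 -> r1=0xe5
epilogue: pop r3=0x42, sp=0x75
r2: caller-saved, written=True
r4: caller-saved, written=True
r5: callee-saved, written=False
r6: callee-saved, written=False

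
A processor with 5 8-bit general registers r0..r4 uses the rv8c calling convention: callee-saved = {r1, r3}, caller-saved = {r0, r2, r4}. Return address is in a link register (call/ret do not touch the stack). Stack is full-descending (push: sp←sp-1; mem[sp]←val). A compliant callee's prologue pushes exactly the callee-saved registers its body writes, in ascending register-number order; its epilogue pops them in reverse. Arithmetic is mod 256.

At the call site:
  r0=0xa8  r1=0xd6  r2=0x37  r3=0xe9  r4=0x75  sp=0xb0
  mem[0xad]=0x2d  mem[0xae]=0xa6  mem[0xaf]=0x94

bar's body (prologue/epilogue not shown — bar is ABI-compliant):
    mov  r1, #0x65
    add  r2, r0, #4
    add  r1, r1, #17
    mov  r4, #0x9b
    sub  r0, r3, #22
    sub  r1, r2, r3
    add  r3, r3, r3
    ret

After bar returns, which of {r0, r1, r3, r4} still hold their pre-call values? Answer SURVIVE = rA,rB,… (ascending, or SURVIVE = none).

prologue: push r1 -> mem[0xaf]=0xd6, sp=0xaf
prologue: push r3 -> mem[0xae]=0xe9, sp=0xae
body[0] mov  r1, #0x65 -> r1=0x65
body[1] add  r2, r0, #4 -> r2=0xac
body[2] add  r1, r1, #17 -> r1=0x76
body[3] mov  r4, #0x9b -> r4=0x9b
body[4] sub  r0, r3, #22 -> r0=0xd3
body[5] sub  r1, r2, r3 -> r1=0xc3
body[6] add  r3, r3, r3 -> r3=0xd2
epilogue: pop r3=0xe9, sp=0xaf
epilogue: pop r1=0xd6, sp=0xb0
r0: caller-saved, written=True
r1: callee-saved, written=True
r3: callee-saved, written=True
r4: caller-saved, written=True

SURVIVE = r1,r3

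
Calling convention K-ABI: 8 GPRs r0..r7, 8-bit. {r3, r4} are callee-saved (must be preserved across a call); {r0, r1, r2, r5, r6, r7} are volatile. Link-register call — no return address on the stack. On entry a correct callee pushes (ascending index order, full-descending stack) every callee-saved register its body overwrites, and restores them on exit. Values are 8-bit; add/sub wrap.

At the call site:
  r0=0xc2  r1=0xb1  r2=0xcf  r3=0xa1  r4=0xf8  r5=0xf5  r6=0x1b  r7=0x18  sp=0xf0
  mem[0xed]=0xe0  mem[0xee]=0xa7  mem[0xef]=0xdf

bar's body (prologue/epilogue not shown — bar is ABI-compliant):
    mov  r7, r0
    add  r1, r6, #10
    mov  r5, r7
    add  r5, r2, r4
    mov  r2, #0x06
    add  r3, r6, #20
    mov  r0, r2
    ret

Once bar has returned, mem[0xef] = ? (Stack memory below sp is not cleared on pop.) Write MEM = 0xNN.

prologue: push r3 → mem[0xef]=0xa1, sp=0xef
body[0] mov  r7, r0 → r7=0xc2
body[1] add  r1, r6, #10 → r1=0x25
body[2] mov  r5, r7 → r5=0xc2
body[3] add  r5, r2, r4 → r5=0xc7
body[4] mov  r2, #0x06 → r2=0x06
body[5] add  r3, r6, #20 → r3=0x2f
body[6] mov  r0, r2 → r0=0x06
epilogue: pop r3=0xa1, sp=0xf0
prologue pushed ['r3'] at ['0xef']

MEM = 0xa1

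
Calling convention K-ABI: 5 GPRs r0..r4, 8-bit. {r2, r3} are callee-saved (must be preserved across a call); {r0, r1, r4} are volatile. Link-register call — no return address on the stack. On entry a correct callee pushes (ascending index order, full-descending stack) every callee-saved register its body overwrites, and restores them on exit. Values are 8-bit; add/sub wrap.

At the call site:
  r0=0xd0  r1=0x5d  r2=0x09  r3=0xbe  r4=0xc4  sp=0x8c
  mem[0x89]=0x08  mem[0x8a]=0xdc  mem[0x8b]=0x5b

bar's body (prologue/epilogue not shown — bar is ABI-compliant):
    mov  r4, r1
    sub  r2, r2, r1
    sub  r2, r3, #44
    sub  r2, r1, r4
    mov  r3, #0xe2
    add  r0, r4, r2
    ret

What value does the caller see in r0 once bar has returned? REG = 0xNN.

REG = 0x5d

prologue: push r2 -> mem[0x8b]=0x09, sp=0x8b
prologue: push r3 -> mem[0x8a]=0xbe, sp=0x8a
body[0] mov  r4, r1 -> r4=0x5d
body[1] sub  r2, r2, r1 -> r2=0xac
body[2] sub  r2, r3, #44 -> r2=0x92
body[3] sub  r2, r1, r4 -> r2=0x00
body[4] mov  r3, #0xe2 -> r3=0xe2
body[5] add  r0, r4, r2 -> r0=0x5d
epilogue: pop r3=0xbe, sp=0x8b
epilogue: pop r2=0x09, sp=0x8c
r0 is caller-saved -> body value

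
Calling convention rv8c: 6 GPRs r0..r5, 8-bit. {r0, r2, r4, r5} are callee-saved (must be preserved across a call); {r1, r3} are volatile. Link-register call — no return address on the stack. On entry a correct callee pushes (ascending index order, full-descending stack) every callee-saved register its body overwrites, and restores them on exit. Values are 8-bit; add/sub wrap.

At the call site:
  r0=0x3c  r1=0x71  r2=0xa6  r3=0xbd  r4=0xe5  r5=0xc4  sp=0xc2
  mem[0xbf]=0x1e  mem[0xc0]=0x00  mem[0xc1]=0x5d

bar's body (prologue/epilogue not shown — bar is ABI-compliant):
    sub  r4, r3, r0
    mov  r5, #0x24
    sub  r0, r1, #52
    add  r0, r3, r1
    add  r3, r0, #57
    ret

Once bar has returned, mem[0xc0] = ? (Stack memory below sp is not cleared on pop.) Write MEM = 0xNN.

prologue: push r0 -> mem[0xc1]=0x3c, sp=0xc1
prologue: push r4 -> mem[0xc0]=0xe5, sp=0xc0
prologue: push r5 -> mem[0xbf]=0xc4, sp=0xbf
body[0] sub  r4, r3, r0 -> r4=0x81
body[1] mov  r5, #0x24 -> r5=0x24
body[2] sub  r0, r1, #52 -> r0=0x3d
body[3] add  r0, r3, r1 -> r0=0x2e
body[4] add  r3, r0, #57 -> r3=0x67
epilogue: pop r5=0xc4, sp=0xc0
epilogue: pop r4=0xe5, sp=0xc1
epilogue: pop r0=0x3c, sp=0xc2
prologue pushed ['r0', 'r4', 'r5'] at ['0xc1', '0xc0', '0xbf']

MEM = 0xe5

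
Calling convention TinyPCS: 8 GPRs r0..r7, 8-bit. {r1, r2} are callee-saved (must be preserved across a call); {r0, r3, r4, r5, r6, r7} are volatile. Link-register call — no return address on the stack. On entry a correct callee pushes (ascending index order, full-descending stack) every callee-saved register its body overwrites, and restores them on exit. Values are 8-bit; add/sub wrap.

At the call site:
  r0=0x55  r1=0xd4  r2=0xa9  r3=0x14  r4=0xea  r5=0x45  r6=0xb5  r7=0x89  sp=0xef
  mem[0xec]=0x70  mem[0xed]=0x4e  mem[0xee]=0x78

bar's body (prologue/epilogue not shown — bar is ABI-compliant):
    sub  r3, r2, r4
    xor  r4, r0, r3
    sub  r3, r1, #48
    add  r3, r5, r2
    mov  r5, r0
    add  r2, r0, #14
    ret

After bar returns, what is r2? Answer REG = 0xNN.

REG = 0xa9

prologue: push r2 -> mem[0xee]=0xa9, sp=0xee
body[0] sub  r3, r2, r4 -> r3=0xbf
body[1] xor  r4, r0, r3 -> r4=0xea
body[2] sub  r3, r1, #48 -> r3=0xa4
body[3] add  r3, r5, r2 -> r3=0xee
body[4] mov  r5, r0 -> r5=0x55
body[5] add  r2, r0, #14 -> r2=0x63
epilogue: pop r2=0xa9, sp=0xef
r2 is callee-saved -> restored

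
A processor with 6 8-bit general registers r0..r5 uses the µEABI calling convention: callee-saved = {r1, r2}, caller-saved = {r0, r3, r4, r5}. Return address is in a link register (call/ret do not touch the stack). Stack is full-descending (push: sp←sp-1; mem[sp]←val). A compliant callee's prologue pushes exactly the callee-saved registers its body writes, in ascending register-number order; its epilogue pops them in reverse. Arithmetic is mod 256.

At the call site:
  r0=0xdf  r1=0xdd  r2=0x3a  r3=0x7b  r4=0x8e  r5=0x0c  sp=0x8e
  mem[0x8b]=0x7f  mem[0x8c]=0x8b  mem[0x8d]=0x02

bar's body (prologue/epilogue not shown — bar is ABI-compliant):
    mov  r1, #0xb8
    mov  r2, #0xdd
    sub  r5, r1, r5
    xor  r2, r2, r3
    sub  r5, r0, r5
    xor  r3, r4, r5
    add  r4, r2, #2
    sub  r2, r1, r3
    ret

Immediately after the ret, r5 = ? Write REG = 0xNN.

prologue: push r1 → mem[0x8d]=0xdd, sp=0x8d
prologue: push r2 → mem[0x8c]=0x3a, sp=0x8c
body[0] mov  r1, #0xb8 → r1=0xb8
body[1] mov  r2, #0xdd → r2=0xdd
body[2] sub  r5, r1, r5 → r5=0xac
body[3] xor  r2, r2, r3 → r2=0xa6
body[4] sub  r5, r0, r5 → r5=0x33
body[5] xor  r3, r4, r5 → r3=0xbd
body[6] add  r4, r2, #2 → r4=0xa8
body[7] sub  r2, r1, r3 → r2=0xfb
epilogue: pop r2=0x3a, sp=0x8d
epilogue: pop r1=0xdd, sp=0x8e
r5 is caller-saved → body value

REG = 0x33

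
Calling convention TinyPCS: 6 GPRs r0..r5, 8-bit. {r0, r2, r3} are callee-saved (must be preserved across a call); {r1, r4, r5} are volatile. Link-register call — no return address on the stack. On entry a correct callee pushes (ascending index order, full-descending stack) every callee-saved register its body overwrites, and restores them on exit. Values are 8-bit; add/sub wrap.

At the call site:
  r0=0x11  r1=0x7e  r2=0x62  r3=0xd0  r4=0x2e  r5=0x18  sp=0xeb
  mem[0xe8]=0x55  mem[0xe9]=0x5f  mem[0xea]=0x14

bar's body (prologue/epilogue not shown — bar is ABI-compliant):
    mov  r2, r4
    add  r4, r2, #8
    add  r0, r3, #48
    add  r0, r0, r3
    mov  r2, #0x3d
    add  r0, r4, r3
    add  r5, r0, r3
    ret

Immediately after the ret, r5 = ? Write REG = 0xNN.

prologue: push r0 -> mem[0xea]=0x11, sp=0xea
prologue: push r2 -> mem[0xe9]=0x62, sp=0xe9
body[0] mov  r2, r4 -> r2=0x2e
body[1] add  r4, r2, #8 -> r4=0x36
body[2] add  r0, r3, #48 -> r0=0x00
body[3] add  r0, r0, r3 -> r0=0xd0
body[4] mov  r2, #0x3d -> r2=0x3d
body[5] add  r0, r4, r3 -> r0=0x06
body[6] add  r5, r0, r3 -> r5=0xd6
epilogue: pop r2=0x62, sp=0xea
epilogue: pop r0=0x11, sp=0xeb
r5 is caller-saved -> body value

REG = 0xd6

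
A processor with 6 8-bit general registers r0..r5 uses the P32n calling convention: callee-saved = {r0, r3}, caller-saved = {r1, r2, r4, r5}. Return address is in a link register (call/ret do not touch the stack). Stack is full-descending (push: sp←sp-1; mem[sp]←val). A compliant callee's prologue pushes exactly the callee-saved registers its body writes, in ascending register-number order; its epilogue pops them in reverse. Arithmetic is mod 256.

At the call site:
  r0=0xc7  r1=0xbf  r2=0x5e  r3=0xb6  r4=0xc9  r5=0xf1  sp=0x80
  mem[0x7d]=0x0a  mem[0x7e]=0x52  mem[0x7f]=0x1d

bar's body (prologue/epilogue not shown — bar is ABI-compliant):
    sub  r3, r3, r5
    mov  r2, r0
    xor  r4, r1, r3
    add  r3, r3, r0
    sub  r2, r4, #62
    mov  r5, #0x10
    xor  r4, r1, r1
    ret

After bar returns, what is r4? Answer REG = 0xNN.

prologue: push r3 -> mem[0x7f]=0xb6, sp=0x7f
body[0] sub  r3, r3, r5 -> r3=0xc5
body[1] mov  r2, r0 -> r2=0xc7
body[2] xor  r4, r1, r3 -> r4=0x7a
body[3] add  r3, r3, r0 -> r3=0x8c
body[4] sub  r2, r4, #62 -> r2=0x3c
body[5] mov  r5, #0x10 -> r5=0x10
body[6] xor  r4, r1, r1 -> r4=0x00
epilogue: pop r3=0xb6, sp=0x80
r4 is caller-saved -> body value

REG = 0x00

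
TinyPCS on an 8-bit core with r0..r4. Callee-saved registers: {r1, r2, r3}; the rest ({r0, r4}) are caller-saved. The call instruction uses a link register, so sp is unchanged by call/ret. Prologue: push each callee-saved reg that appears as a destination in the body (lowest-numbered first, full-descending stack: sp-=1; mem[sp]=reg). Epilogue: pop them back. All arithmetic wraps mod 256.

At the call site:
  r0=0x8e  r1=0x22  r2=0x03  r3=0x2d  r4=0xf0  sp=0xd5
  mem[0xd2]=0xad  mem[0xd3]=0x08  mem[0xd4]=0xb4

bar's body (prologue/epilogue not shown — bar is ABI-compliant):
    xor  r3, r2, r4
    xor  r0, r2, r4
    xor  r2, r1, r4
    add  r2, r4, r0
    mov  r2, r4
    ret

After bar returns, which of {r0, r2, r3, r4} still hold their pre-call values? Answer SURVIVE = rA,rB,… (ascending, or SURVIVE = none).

prologue: push r2 -> mem[0xd4]=0x03, sp=0xd4
prologue: push r3 -> mem[0xd3]=0x2d, sp=0xd3
body[0] xor  r3, r2, r4 -> r3=0xf3
body[1] xor  r0, r2, r4 -> r0=0xf3
body[2] xor  r2, r1, r4 -> r2=0xd2
body[3] add  r2, r4, r0 -> r2=0xe3
body[4] mov  r2, r4 -> r2=0xf0
epilogue: pop r3=0x2d, sp=0xd4
epilogue: pop r2=0x03, sp=0xd5
r0: caller-saved, written=True
r2: callee-saved, written=True
r3: callee-saved, written=True
r4: caller-saved, written=False

SURVIVE = r2,r3,r4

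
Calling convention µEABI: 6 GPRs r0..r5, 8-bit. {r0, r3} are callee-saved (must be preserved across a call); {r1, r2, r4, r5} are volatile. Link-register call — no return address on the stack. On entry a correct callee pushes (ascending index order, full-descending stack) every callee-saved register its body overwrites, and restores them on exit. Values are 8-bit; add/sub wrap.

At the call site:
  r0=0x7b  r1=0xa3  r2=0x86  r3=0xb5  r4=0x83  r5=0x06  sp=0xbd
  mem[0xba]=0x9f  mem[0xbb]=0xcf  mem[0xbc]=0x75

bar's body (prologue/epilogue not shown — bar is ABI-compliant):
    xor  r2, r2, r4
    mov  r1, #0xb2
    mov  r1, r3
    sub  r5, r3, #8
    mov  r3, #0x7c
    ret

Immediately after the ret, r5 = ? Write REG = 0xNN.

REG = 0xad

prologue: push r3 → mem[0xbc]=0xb5, sp=0xbc
body[0] xor  r2, r2, r4 → r2=0x05
body[1] mov  r1, #0xb2 → r1=0xb2
body[2] mov  r1, r3 → r1=0xb5
body[3] sub  r5, r3, #8 → r5=0xad
body[4] mov  r3, #0x7c → r3=0x7c
epilogue: pop r3=0xb5, sp=0xbd
r5 is caller-saved → body value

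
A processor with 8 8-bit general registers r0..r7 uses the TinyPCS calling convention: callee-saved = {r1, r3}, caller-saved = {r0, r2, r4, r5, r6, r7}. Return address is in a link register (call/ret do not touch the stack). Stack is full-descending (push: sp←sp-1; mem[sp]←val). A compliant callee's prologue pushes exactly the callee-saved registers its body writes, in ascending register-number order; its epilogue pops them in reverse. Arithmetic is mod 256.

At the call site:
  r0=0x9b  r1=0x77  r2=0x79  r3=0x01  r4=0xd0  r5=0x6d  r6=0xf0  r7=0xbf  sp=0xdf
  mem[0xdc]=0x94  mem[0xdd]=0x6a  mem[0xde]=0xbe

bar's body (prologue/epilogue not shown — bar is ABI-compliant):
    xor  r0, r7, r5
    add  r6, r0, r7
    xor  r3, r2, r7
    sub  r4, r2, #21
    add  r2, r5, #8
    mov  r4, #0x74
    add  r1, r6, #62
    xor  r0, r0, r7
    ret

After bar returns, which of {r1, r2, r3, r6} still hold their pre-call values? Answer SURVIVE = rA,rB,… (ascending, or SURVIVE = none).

SURVIVE = r1,r3

prologue: push r1 -> mem[0xde]=0x77, sp=0xde
prologue: push r3 -> mem[0xdd]=0x01, sp=0xdd
body[0] xor  r0, r7, r5 -> r0=0xd2
body[1] add  r6, r0, r7 -> r6=0x91
body[2] xor  r3, r2, r7 -> r3=0xc6
body[3] sub  r4, r2, #21 -> r4=0x64
body[4] add  r2, r5, #8 -> r2=0x75
body[5] mov  r4, #0x74 -> r4=0x74
body[6] add  r1, r6, #62 -> r1=0xcf
body[7] xor  r0, r0, r7 -> r0=0x6d
epilogue: pop r3=0x01, sp=0xde
epilogue: pop r1=0x77, sp=0xdf
r1: callee-saved, written=True
r2: caller-saved, written=True
r3: callee-saved, written=True
r6: caller-saved, written=True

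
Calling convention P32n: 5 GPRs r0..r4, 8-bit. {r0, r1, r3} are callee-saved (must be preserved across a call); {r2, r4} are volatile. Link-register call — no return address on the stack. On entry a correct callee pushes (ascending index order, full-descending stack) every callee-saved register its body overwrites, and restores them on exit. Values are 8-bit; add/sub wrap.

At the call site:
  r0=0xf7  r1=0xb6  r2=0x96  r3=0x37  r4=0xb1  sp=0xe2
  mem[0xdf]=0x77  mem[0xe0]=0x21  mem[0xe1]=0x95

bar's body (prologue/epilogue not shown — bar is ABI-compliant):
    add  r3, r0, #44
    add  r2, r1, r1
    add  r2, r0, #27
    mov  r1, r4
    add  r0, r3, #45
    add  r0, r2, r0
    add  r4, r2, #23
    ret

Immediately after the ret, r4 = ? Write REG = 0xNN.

prologue: push r0 -> mem[0xe1]=0xf7, sp=0xe1
prologue: push r1 -> mem[0xe0]=0xb6, sp=0xe0
prologue: push r3 -> mem[0xdf]=0x37, sp=0xdf
body[0] add  r3, r0, #44 -> r3=0x23
body[1] add  r2, r1, r1 -> r2=0x6c
body[2] add  r2, r0, #27 -> r2=0x12
body[3] mov  r1, r4 -> r1=0xb1
body[4] add  r0, r3, #45 -> r0=0x50
body[5] add  r0, r2, r0 -> r0=0x62
body[6] add  r4, r2, #23 -> r4=0x29
epilogue: pop r3=0x37, sp=0xe0
epilogue: pop r1=0xb6, sp=0xe1
epilogue: pop r0=0xf7, sp=0xe2
r4 is caller-saved -> body value

REG = 0x29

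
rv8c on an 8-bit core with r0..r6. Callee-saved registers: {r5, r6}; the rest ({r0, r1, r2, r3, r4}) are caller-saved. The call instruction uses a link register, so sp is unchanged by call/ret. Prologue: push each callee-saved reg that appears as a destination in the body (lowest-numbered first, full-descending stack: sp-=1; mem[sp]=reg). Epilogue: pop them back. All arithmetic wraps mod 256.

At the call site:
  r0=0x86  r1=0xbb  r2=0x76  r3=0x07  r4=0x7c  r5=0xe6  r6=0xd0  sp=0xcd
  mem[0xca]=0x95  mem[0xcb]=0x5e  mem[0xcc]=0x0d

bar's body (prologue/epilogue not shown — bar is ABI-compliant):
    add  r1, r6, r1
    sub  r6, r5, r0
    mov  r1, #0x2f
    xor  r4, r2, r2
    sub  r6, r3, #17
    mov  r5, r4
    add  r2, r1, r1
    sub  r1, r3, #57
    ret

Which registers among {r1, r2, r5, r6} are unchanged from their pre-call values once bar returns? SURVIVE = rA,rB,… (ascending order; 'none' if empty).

prologue: push r5 -> mem[0xcc]=0xe6, sp=0xcc
prologue: push r6 -> mem[0xcb]=0xd0, sp=0xcb
body[0] add  r1, r6, r1 -> r1=0x8b
body[1] sub  r6, r5, r0 -> r6=0x60
body[2] mov  r1, #0x2f -> r1=0x2f
body[3] xor  r4, r2, r2 -> r4=0x00
body[4] sub  r6, r3, #17 -> r6=0xf6
body[5] mov  r5, r4 -> r5=0x00
body[6] add  r2, r1, r1 -> r2=0x5e
body[7] sub  r1, r3, #57 -> r1=0xce
epilogue: pop r6=0xd0, sp=0xcc
epilogue: pop r5=0xe6, sp=0xcd
r1: caller-saved, written=True
r2: caller-saved, written=True
r5: callee-saved, written=True
r6: callee-saved, written=True

SURVIVE = r5,r6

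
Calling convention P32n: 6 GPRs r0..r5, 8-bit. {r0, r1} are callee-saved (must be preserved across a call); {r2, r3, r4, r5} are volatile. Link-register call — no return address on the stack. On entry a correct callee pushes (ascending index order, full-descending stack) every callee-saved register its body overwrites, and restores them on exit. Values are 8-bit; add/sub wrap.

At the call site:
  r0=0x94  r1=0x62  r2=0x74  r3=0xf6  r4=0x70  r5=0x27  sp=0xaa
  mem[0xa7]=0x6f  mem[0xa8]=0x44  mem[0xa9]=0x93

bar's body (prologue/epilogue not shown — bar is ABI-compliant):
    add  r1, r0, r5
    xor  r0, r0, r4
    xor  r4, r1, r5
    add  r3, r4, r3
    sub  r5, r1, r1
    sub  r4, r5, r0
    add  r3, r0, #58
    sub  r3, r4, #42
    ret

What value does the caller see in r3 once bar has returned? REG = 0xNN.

REG = 0xf2

prologue: push r0 -> mem[0xa9]=0x94, sp=0xa9
prologue: push r1 -> mem[0xa8]=0x62, sp=0xa8
body[0] add  r1, r0, r5 -> r1=0xbb
body[1] xor  r0, r0, r4 -> r0=0xe4
body[2] xor  r4, r1, r5 -> r4=0x9c
body[3] add  r3, r4, r3 -> r3=0x92
body[4] sub  r5, r1, r1 -> r5=0x00
body[5] sub  r4, r5, r0 -> r4=0x1c
body[6] add  r3, r0, #58 -> r3=0x1e
body[7] sub  r3, r4, #42 -> r3=0xf2
epilogue: pop r1=0x62, sp=0xa9
epilogue: pop r0=0x94, sp=0xaa
r3 is caller-saved -> body value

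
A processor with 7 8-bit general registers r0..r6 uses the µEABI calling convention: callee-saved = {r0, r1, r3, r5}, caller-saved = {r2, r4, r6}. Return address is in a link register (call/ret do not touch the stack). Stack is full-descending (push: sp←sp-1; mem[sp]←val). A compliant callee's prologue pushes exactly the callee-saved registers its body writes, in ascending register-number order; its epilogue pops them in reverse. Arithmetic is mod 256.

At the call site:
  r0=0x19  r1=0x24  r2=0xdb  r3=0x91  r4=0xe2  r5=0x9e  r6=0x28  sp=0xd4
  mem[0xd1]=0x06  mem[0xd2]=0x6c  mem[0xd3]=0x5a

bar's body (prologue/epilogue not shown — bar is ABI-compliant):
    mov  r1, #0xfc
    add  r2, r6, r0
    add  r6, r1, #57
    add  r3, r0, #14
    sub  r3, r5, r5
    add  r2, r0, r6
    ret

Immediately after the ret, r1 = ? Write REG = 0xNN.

prologue: push r1 → mem[0xd3]=0x24, sp=0xd3
prologue: push r3 → mem[0xd2]=0x91, sp=0xd2
body[0] mov  r1, #0xfc → r1=0xfc
body[1] add  r2, r6, r0 → r2=0x41
body[2] add  r6, r1, #57 → r6=0x35
body[3] add  r3, r0, #14 → r3=0x27
body[4] sub  r3, r5, r5 → r3=0x00
body[5] add  r2, r0, r6 → r2=0x4e
epilogue: pop r3=0x91, sp=0xd3
epilogue: pop r1=0x24, sp=0xd4
r1 is callee-saved → restored

REG = 0x24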